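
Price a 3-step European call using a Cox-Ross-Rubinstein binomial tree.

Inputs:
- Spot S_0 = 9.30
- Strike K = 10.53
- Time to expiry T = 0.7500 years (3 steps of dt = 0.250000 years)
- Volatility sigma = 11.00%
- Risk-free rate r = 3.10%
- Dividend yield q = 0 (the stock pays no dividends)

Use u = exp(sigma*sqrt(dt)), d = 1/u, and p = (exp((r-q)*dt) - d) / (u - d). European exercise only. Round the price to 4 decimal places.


dt = T/N = 0.250000
u = exp(sigma*sqrt(dt)) = 1.056541; d = 1/u = 0.946485
p = (exp((r-q)*dt) - d) / (u - d) = 0.556946
Discount per step: exp(-r*dt) = 0.992280
Stock lattice S(k, i) with i counting down-moves:
  k=0: S(0,0) = 9.3000
  k=1: S(1,0) = 9.8258; S(1,1) = 8.8023
  k=2: S(2,0) = 10.3814; S(2,1) = 9.3000; S(2,2) = 8.3313
  k=3: S(3,0) = 10.9684; S(3,1) = 9.8258; S(3,2) = 8.8023; S(3,3) = 7.8854
Terminal payoffs V(N, i) = max(S_T - K, 0):
  V(3,0) = 0.438356; V(3,1) = 0.000000; V(3,2) = 0.000000; V(3,3) = 0.000000
Backward induction: V(k, i) = exp(-r*dt) * [p * V(k+1, i) + (1-p) * V(k+1, i+1)].
  V(2,0) = exp(-r*dt) * [p*0.438356 + (1-p)*0.000000] = 0.242256
  V(2,1) = exp(-r*dt) * [p*0.000000 + (1-p)*0.000000] = 0.000000
  V(2,2) = exp(-r*dt) * [p*0.000000 + (1-p)*0.000000] = 0.000000
  V(1,0) = exp(-r*dt) * [p*0.242256 + (1-p)*0.000000] = 0.133882
  V(1,1) = exp(-r*dt) * [p*0.000000 + (1-p)*0.000000] = 0.000000
  V(0,0) = exp(-r*dt) * [p*0.133882 + (1-p)*0.000000] = 0.073989

Answer: Price = V(0,0) = 0.0740


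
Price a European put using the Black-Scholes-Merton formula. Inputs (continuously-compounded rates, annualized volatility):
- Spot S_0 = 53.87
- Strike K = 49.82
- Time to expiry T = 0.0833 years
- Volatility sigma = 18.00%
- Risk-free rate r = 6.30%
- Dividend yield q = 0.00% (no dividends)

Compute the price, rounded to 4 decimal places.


Answer: Price = 0.0616

Derivation:
d1 = (ln(S/K) + (r - q + 0.5*sigma^2) * T) / (sigma * sqrt(T)) = 1.63142910
d2 = d1 - sigma * sqrt(T) = 1.57947797
exp(-rT) = 0.99476585; exp(-qT) = 1.00000000
P = K * exp(-rT) * N(-d2) - S_0 * exp(-qT) * N(-d1)
N(-d1) = 0.05139990; N(-d2) = 0.05711323
P = 49.8200 * 0.99476585 * 0.05711323 - 53.8700 * 1.00000000 * 0.05139990 = 0.0616


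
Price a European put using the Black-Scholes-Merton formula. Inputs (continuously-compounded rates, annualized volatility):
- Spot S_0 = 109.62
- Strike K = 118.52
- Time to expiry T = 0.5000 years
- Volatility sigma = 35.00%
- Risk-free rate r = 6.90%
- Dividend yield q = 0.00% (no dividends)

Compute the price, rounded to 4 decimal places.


Answer: Price = 13.6459

Derivation:
d1 = (ln(S/K) + (r - q + 0.5*sigma^2) * T) / (sigma * sqrt(T)) = -0.05227290
d2 = d1 - sigma * sqrt(T) = -0.29976027
exp(-rT) = 0.96608834; exp(-qT) = 1.00000000
P = K * exp(-rT) * N(-d2) - S_0 * exp(-qT) * N(-d1)
N(-d1) = 0.52084438; N(-d2) = 0.61781999
P = 118.5200 * 0.96608834 * 0.61781999 - 109.6200 * 1.00000000 * 0.52084438 = 13.6459


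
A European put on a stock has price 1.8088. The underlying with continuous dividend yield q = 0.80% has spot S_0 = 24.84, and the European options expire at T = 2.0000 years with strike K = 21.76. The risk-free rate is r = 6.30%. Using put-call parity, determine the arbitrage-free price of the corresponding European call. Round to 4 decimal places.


Answer: Call price = 7.0706

Derivation:
Put-call parity: C - P = S_0 * exp(-qT) - K * exp(-rT).
S_0 * exp(-qT) = 24.8400 * 0.98412732 = 24.44572263
K * exp(-rT) = 21.7600 * 0.88161485 = 19.18393907
C = P + S*exp(-qT) - K*exp(-rT)
C = 1.8088 + 24.44572263 - 19.18393907 = 7.0706


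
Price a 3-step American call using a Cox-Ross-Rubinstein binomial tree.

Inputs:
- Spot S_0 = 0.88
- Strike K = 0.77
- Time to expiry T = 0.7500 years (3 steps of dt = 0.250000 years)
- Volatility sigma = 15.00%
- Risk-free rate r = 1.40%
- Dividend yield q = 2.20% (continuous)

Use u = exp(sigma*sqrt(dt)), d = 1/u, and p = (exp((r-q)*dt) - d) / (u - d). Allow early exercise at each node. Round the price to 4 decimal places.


dt = T/N = 0.250000
u = exp(sigma*sqrt(dt)) = 1.077884; d = 1/u = 0.927743
p = (exp((r-q)*dt) - d) / (u - d) = 0.467951
Discount per step: exp(-r*dt) = 0.996506
Stock lattice S(k, i) with i counting down-moves:
  k=0: S(0,0) = 0.8800
  k=1: S(1,0) = 0.9485; S(1,1) = 0.8164
  k=2: S(2,0) = 1.0224; S(2,1) = 0.8800; S(2,2) = 0.7574
  k=3: S(3,0) = 1.1020; S(3,1) = 0.9485; S(3,2) = 0.8164; S(3,3) = 0.7027
Terminal payoffs V(N, i) = max(S_T - K, 0):
  V(3,0) = 0.332044; V(3,1) = 0.178538; V(3,2) = 0.046414; V(3,3) = 0.000000
Backward induction: V(k, i) = exp(-r*dt) * [p * V(k+1, i) + (1-p) * V(k+1, i+1)]; then take max(V_cont, immediate exercise) for American.
  V(2,0) = exp(-r*dt) * [p*0.332044 + (1-p)*0.178538] = 0.249497; exercise = 0.252414; V(2,0) = max -> 0.252414
  V(2,1) = exp(-r*dt) * [p*0.178538 + (1-p)*0.046414] = 0.107864; exercise = 0.110000; V(2,1) = max -> 0.110000
  V(2,2) = exp(-r*dt) * [p*0.046414 + (1-p)*0.000000] = 0.021644; exercise = 0.000000; V(2,2) = max -> 0.021644
  V(1,0) = exp(-r*dt) * [p*0.252414 + (1-p)*0.110000] = 0.176026; exercise = 0.178538; V(1,0) = max -> 0.178538
  V(1,1) = exp(-r*dt) * [p*0.110000 + (1-p)*0.021644] = 0.062770; exercise = 0.046414; V(1,1) = max -> 0.062770
  V(0,0) = exp(-r*dt) * [p*0.178538 + (1-p)*0.062770] = 0.116535; exercise = 0.110000; V(0,0) = max -> 0.116535

Answer: Price = V(0,0) = 0.1165


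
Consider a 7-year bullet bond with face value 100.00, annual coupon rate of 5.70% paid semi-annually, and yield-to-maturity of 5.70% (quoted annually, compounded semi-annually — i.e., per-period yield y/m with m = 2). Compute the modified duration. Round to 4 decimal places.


Answer: Modified duration = 5.7062

Derivation:
Coupon per period c = face * coupon_rate / m = 2.850000
Periods per year m = 2; per-period yield y/m = 0.028500
Number of cashflows N = 14
Cashflows (t years, CF_t, discount factor 1/(1+y/m)^(m*t), PV):
  t = 0.5000: CF_t = 2.850000, DF = 0.972290, PV = 2.771026
  t = 1.0000: CF_t = 2.850000, DF = 0.945347, PV = 2.694240
  t = 1.5000: CF_t = 2.850000, DF = 0.919152, PV = 2.619582
  t = 2.0000: CF_t = 2.850000, DF = 0.893682, PV = 2.546993
  t = 2.5000: CF_t = 2.850000, DF = 0.868917, PV = 2.476415
  t = 3.0000: CF_t = 2.850000, DF = 0.844840, PV = 2.407793
  t = 3.5000: CF_t = 2.850000, DF = 0.821429, PV = 2.341072
  t = 4.0000: CF_t = 2.850000, DF = 0.798667, PV = 2.276200
  t = 4.5000: CF_t = 2.850000, DF = 0.776536, PV = 2.213126
  t = 5.0000: CF_t = 2.850000, DF = 0.755018, PV = 2.151800
  t = 5.5000: CF_t = 2.850000, DF = 0.734096, PV = 2.092173
  t = 6.0000: CF_t = 2.850000, DF = 0.713754, PV = 2.034198
  t = 6.5000: CF_t = 2.850000, DF = 0.693976, PV = 1.977830
  t = 7.0000: CF_t = 102.850000, DF = 0.674745, PV = 69.397552
Price P = sum_t PV_t = 100.000000
First compute Macaulay numerator sum_t t * PV_t:
  t * PV_t at t = 0.5000: 1.385513
  t * PV_t at t = 1.0000: 2.694240
  t * PV_t at t = 1.5000: 3.929373
  t * PV_t at t = 2.0000: 5.093985
  t * PV_t at t = 2.5000: 6.191037
  t * PV_t at t = 3.0000: 7.223378
  t * PV_t at t = 3.5000: 8.193752
  t * PV_t at t = 4.0000: 9.104802
  t * PV_t at t = 4.5000: 9.959068
  t * PV_t at t = 5.0000: 10.759000
  t * PV_t at t = 5.5000: 11.506952
  t * PV_t at t = 6.0000: 12.205190
  t * PV_t at t = 6.5000: 12.855897
  t * PV_t at t = 7.0000: 485.782865
Macaulay duration D = 586.885051 / 100.000000 = 5.868851
Modified duration = D / (1 + y/m) = 5.868851 / (1 + 0.028500) = 5.706223


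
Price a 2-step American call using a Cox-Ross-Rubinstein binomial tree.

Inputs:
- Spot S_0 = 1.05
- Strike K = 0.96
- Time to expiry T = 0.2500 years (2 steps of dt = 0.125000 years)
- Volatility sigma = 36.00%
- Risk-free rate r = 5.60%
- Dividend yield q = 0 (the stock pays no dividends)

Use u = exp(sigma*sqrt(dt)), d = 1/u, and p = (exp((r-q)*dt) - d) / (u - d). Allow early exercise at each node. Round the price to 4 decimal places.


dt = T/N = 0.125000
u = exp(sigma*sqrt(dt)) = 1.135734; d = 1/u = 0.880488
p = (exp((r-q)*dt) - d) / (u - d) = 0.495744
Discount per step: exp(-r*dt) = 0.993024
Stock lattice S(k, i) with i counting down-moves:
  k=0: S(0,0) = 1.0500
  k=1: S(1,0) = 1.1925; S(1,1) = 0.9245
  k=2: S(2,0) = 1.3544; S(2,1) = 1.0500; S(2,2) = 0.8140
Terminal payoffs V(N, i) = max(S_T - K, 0):
  V(2,0) = 0.394387; V(2,1) = 0.090000; V(2,2) = 0.000000
Backward induction: V(k, i) = exp(-r*dt) * [p * V(k+1, i) + (1-p) * V(k+1, i+1)]; then take max(V_cont, immediate exercise) for American.
  V(1,0) = exp(-r*dt) * [p*0.394387 + (1-p)*0.090000] = 0.239217; exercise = 0.232521; V(1,0) = max -> 0.239217
  V(1,1) = exp(-r*dt) * [p*0.090000 + (1-p)*0.000000] = 0.044306; exercise = 0.000000; V(1,1) = max -> 0.044306
  V(0,0) = exp(-r*dt) * [p*0.239217 + (1-p)*0.044306] = 0.139949; exercise = 0.090000; V(0,0) = max -> 0.139949

Answer: Price = V(0,0) = 0.1399


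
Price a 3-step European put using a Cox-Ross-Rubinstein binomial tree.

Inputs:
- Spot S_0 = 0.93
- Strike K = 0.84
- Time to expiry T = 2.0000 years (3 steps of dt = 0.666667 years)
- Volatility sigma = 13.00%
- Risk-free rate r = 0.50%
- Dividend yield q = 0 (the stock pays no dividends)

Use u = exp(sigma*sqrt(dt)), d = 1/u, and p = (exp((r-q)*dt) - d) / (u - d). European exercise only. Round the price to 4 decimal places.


dt = T/N = 0.666667
u = exp(sigma*sqrt(dt)) = 1.111983; d = 1/u = 0.899295
p = (exp((r-q)*dt) - d) / (u - d) = 0.489187
Discount per step: exp(-r*dt) = 0.996672
Stock lattice S(k, i) with i counting down-moves:
  k=0: S(0,0) = 0.9300
  k=1: S(1,0) = 1.0341; S(1,1) = 0.8363
  k=2: S(2,0) = 1.1499; S(2,1) = 0.9300; S(2,2) = 0.7521
  k=3: S(3,0) = 1.2787; S(3,1) = 1.0341; S(3,2) = 0.8363; S(3,3) = 0.6764
Terminal payoffs V(N, i) = max(K - S_T, 0):
  V(3,0) = 0.000000; V(3,1) = 0.000000; V(3,2) = 0.003656; V(3,3) = 0.163623
Backward induction: V(k, i) = exp(-r*dt) * [p * V(k+1, i) + (1-p) * V(k+1, i+1)].
  V(2,0) = exp(-r*dt) * [p*0.000000 + (1-p)*0.000000] = 0.000000
  V(2,1) = exp(-r*dt) * [p*0.000000 + (1-p)*0.003656] = 0.001861
  V(2,2) = exp(-r*dt) * [p*0.003656 + (1-p)*0.163623] = 0.085085
  V(1,0) = exp(-r*dt) * [p*0.000000 + (1-p)*0.001861] = 0.000948
  V(1,1) = exp(-r*dt) * [p*0.001861 + (1-p)*0.085085] = 0.044225
  V(0,0) = exp(-r*dt) * [p*0.000948 + (1-p)*0.044225] = 0.022978

Answer: Price = V(0,0) = 0.0230


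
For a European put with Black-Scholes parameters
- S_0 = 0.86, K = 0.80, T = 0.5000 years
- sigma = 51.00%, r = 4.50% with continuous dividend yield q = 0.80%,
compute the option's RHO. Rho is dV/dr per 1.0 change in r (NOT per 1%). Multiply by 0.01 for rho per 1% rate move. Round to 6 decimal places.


d1 = 0.4321549966; d2 = 0.0715305381
phi(d1) = 0.3633758781; exp(-qT) = 0.9960079893; exp(-rT) = 0.9777512372
N(-d2) = 0.4714877604
Rho = -K*T*exp(-rT)*N(-d2) = -0.8000 * 0.5000 * 0.9777512372 * 0.4714877604 = -0.184399

Answer: Rho = -0.184399


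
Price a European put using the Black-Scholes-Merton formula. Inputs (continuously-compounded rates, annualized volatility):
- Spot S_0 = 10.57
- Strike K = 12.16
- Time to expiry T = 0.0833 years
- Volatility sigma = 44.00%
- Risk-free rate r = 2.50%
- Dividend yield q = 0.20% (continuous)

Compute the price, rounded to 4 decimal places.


d1 = (ln(S/K) + (r - q + 0.5*sigma^2) * T) / (sigma * sqrt(T)) = -1.02489206
d2 = d1 - sigma * sqrt(T) = -1.15188371
exp(-rT) = 0.99791967; exp(-qT) = 0.99983341
P = K * exp(-rT) * N(-d2) - S_0 * exp(-qT) * N(-d1)
N(-d1) = 0.84729294; N(-d2) = 0.87531557
P = 12.1600 * 0.99791967 * 0.87531557 - 10.5700 * 0.99983341 * 0.84729294 = 1.6673

Answer: Price = 1.6673


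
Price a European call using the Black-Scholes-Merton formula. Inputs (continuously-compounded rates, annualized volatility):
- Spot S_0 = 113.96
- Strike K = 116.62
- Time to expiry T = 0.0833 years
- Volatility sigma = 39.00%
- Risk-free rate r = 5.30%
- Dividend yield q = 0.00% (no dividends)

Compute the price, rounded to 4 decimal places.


d1 = (ln(S/K) + (r - q + 0.5*sigma^2) * T) / (sigma * sqrt(T)) = -0.10948228
d2 = d1 - sigma * sqrt(T) = -0.22204306
exp(-rT) = 0.99559483; exp(-qT) = 1.00000000
C = S_0 * exp(-qT) * N(d1) - K * exp(-rT) * N(d2)
N(d1) = 0.45640999; N(d2) = 0.41214018
C = 113.9600 * 1.00000000 * 0.45640999 - 116.6200 * 0.99559483 * 0.41214018 = 4.1604

Answer: Price = 4.1604


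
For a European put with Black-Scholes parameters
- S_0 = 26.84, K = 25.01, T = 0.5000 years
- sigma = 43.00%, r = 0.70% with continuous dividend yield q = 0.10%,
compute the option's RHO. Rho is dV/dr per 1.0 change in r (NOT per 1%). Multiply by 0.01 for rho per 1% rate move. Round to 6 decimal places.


d1 = 0.3941464742; d2 = 0.0900905583
phi(d1) = 0.3691270982; exp(-qT) = 0.9995001250; exp(-rT) = 0.9965061179
N(-d2) = 0.4641076261
Rho = -K*T*exp(-rT)*N(-d2) = -25.0100 * 0.5000 * 0.9965061179 * 0.4641076261 = -5.783389

Answer: Rho = -5.783389


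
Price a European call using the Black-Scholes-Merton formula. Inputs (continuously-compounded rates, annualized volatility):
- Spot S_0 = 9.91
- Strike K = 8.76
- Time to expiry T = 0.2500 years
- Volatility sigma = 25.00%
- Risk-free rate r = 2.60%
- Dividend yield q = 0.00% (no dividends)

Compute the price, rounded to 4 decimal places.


Answer: Price = 1.2964

Derivation:
d1 = (ln(S/K) + (r - q + 0.5*sigma^2) * T) / (sigma * sqrt(T)) = 1.10128755
d2 = d1 - sigma * sqrt(T) = 0.97628755
exp(-rT) = 0.99352108; exp(-qT) = 1.00000000
C = S_0 * exp(-qT) * N(d1) - K * exp(-rT) * N(d2)
N(d1) = 0.86461424; N(d2) = 0.83553901
C = 9.9100 * 1.00000000 * 0.86461424 - 8.7600 * 0.99352108 * 0.83553901 = 1.2964


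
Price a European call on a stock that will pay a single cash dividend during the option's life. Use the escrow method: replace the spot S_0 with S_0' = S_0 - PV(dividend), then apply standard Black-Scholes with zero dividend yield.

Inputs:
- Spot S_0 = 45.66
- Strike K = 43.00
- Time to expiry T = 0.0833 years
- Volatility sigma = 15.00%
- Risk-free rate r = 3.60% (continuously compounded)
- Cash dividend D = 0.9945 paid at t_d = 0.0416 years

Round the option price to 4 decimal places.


PV(D) = D * exp(-r * t_d) = 0.9945 * 0.99850352 = 0.99301175
S_0' = S_0 - PV(D) = 45.6600 - 0.99301175 = 44.66698825
d1 = (ln(S_0'/K) + (r + sigma^2/2)*T) / (sigma*sqrt(T)) = 0.96946156
d2 = d1 - sigma*sqrt(T) = 0.92616895
exp(-rT) = 0.99700569
N(d1) = 0.83384252; N(d2) = 0.82282091
C = S_0' * N(d1) - K * exp(-rT) * N(d2) = 44.66698825 * 0.83384252 - 43.0000 * 0.99700569 * 0.82282091 = 1.9699

Answer: Price = 1.9699


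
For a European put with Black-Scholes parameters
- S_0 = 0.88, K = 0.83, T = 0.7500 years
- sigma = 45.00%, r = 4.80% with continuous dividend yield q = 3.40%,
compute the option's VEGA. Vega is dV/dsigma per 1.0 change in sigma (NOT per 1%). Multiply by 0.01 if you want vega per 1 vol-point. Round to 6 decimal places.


d1 = 0.3719000647; d2 = -0.0178113670
phi(d1) = 0.3722858290; exp(-qT) = 0.9748223790; exp(-rT) = 0.9646402935
Vega = S * exp(-qT) * phi(d1) * sqrt(T) = 0.8800 * 0.9748223790 * 0.3722858290 * 0.8660254038 = 0.276577

Answer: Vega = 0.276577


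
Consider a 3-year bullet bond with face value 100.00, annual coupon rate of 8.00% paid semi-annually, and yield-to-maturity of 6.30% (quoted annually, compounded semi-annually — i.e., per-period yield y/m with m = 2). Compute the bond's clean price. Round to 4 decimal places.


Answer: Price = 104.5818

Derivation:
Coupon per period c = face * coupon_rate / m = 4.000000
Periods per year m = 2; per-period yield y/m = 0.031500
Number of cashflows N = 6
Cashflows (t years, CF_t, discount factor 1/(1+y/m)^(m*t), PV):
  t = 0.5000: CF_t = 4.000000, DF = 0.969462, PV = 3.877848
  t = 1.0000: CF_t = 4.000000, DF = 0.939856, PV = 3.759426
  t = 1.5000: CF_t = 4.000000, DF = 0.911155, PV = 3.644620
  t = 2.0000: CF_t = 4.000000, DF = 0.883330, PV = 3.533321
  t = 2.5000: CF_t = 4.000000, DF = 0.856355, PV = 3.425420
  t = 3.0000: CF_t = 104.000000, DF = 0.830204, PV = 86.341173
Price P = sum_t PV_t = 104.581808


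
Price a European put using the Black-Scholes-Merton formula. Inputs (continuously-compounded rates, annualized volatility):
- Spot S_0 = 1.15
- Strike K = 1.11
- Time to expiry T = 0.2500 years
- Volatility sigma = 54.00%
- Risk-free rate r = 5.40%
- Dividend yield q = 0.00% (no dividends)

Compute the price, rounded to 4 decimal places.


Answer: Price = 0.0951

Derivation:
d1 = (ln(S/K) + (r - q + 0.5*sigma^2) * T) / (sigma * sqrt(T)) = 0.31611825
d2 = d1 - sigma * sqrt(T) = 0.04611825
exp(-rT) = 0.98659072; exp(-qT) = 1.00000000
P = K * exp(-rT) * N(-d2) - S_0 * exp(-qT) * N(-d1)
N(-d1) = 0.37595638; N(-d2) = 0.48160800
P = 1.1100 * 0.98659072 * 0.48160800 - 1.1500 * 1.00000000 * 0.37595638 = 0.0951


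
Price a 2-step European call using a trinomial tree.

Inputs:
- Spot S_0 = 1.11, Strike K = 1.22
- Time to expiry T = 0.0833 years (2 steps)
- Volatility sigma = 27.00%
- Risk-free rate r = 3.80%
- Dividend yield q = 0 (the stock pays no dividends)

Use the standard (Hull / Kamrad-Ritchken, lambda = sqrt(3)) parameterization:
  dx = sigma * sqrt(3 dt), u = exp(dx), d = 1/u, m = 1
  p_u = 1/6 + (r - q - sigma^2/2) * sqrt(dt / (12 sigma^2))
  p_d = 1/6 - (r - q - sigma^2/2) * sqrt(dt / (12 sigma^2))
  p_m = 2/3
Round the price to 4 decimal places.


dt = T/N = 0.041650; dx = sigma*sqrt(3*dt) = 0.095440
u = exp(dx) = 1.100143; d = 1/u = 0.908973
p_u = 0.167005, p_m = 0.666667, p_d = 0.166328
Discount per step: exp(-r*dt) = 0.998419
Stock lattice S(k, j) with j the centered position index:
  k=0: S(0,+0) = 1.1100
  k=1: S(1,-1) = 1.0090; S(1,+0) = 1.1100; S(1,+1) = 1.2212
  k=2: S(2,-2) = 0.9171; S(2,-1) = 1.0090; S(2,+0) = 1.1100; S(2,+1) = 1.2212; S(2,+2) = 1.3434
Terminal payoffs V(N, j) = max(S_T - K, 0):
  V(2,-2) = 0.000000; V(2,-1) = 0.000000; V(2,+0) = 0.000000; V(2,+1) = 0.001159; V(2,+2) = 0.123450
Backward induction: V(k, j) = exp(-r*dt) * [p_u * V(k+1, j+1) + p_m * V(k+1, j) + p_d * V(k+1, j-1)]
  V(1,-1) = exp(-r*dt) * [p_u*0.000000 + p_m*0.000000 + p_d*0.000000] = 0.000000
  V(1,+0) = exp(-r*dt) * [p_u*0.001159 + p_m*0.000000 + p_d*0.000000] = 0.000193
  V(1,+1) = exp(-r*dt) * [p_u*0.123450 + p_m*0.001159 + p_d*0.000000] = 0.021355
  V(0,+0) = exp(-r*dt) * [p_u*0.021355 + p_m*0.000193 + p_d*0.000000] = 0.003689

Answer: Price = V(0,0) = 0.0037


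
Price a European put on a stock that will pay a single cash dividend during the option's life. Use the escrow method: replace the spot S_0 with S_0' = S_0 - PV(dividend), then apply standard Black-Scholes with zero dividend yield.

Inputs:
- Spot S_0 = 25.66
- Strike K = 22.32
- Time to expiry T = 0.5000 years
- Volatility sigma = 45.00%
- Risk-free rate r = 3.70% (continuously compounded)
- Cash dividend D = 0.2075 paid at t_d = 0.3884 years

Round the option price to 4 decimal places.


Answer: Price = 1.5444

Derivation:
PV(D) = D * exp(-r * t_d) = 0.2075 * 0.98573197 = 0.20453938
S_0' = S_0 - PV(D) = 25.6600 - 0.20453938 = 25.45546062
d1 = (ln(S_0'/K) + (r + sigma^2/2)*T) / (sigma*sqrt(T)) = 0.63033744
d2 = d1 - sigma*sqrt(T) = 0.31213939
exp(-rT) = 0.98167007
N(-d1) = 0.26423692; N(-d2) = 0.37746730
P = K * exp(-rT) * N(-d2) - S_0' * N(-d1) = 22.3200 * 0.98167007 * 0.37746730 - 25.45546062 * 0.26423692 = 1.5444


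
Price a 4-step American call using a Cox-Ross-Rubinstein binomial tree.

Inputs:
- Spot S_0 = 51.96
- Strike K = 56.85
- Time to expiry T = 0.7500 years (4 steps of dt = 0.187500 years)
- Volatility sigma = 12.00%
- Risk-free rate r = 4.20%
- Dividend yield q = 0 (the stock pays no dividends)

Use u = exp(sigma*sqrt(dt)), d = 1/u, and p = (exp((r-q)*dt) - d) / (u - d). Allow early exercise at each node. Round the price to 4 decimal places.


dt = T/N = 0.187500
u = exp(sigma*sqrt(dt)) = 1.053335; d = 1/u = 0.949365
p = (exp((r-q)*dt) - d) / (u - d) = 0.563055
Discount per step: exp(-r*dt) = 0.992156
Stock lattice S(k, i) with i counting down-moves:
  k=0: S(0,0) = 51.9600
  k=1: S(1,0) = 54.7313; S(1,1) = 49.3290
  k=2: S(2,0) = 57.6504; S(2,1) = 51.9600; S(2,2) = 46.8313
  k=3: S(3,0) = 60.7252; S(3,1) = 54.7313; S(3,2) = 49.3290; S(3,3) = 44.4600
  k=4: S(4,0) = 63.9640; S(4,1) = 57.6504; S(4,2) = 51.9600; S(4,3) = 46.8313; S(4,4) = 42.2088
Terminal payoffs V(N, i) = max(S_T - K, 0):
  V(4,0) = 7.113991; V(4,1) = 0.800403; V(4,2) = 0.000000; V(4,3) = 0.000000; V(4,4) = 0.000000
Backward induction: V(k, i) = exp(-r*dt) * [p * V(k+1, i) + (1-p) * V(k+1, i+1)]; then take max(V_cont, immediate exercise) for American.
  V(3,0) = exp(-r*dt) * [p*7.113991 + (1-p)*0.800403] = 4.321135; exercise = 3.875200; V(3,0) = max -> 4.321135
  V(3,1) = exp(-r*dt) * [p*0.800403 + (1-p)*0.000000] = 0.447136; exercise = 0.000000; V(3,1) = max -> 0.447136
  V(3,2) = exp(-r*dt) * [p*0.000000 + (1-p)*0.000000] = 0.000000; exercise = 0.000000; V(3,2) = max -> 0.000000
  V(3,3) = exp(-r*dt) * [p*0.000000 + (1-p)*0.000000] = 0.000000; exercise = 0.000000; V(3,3) = max -> 0.000000
  V(2,0) = exp(-r*dt) * [p*4.321135 + (1-p)*0.447136] = 2.607792; exercise = 0.800403; V(2,0) = max -> 2.607792
  V(2,1) = exp(-r*dt) * [p*0.447136 + (1-p)*0.000000] = 0.249787; exercise = 0.000000; V(2,1) = max -> 0.249787
  V(2,2) = exp(-r*dt) * [p*0.000000 + (1-p)*0.000000] = 0.000000; exercise = 0.000000; V(2,2) = max -> 0.000000
  V(1,0) = exp(-r*dt) * [p*2.607792 + (1-p)*0.249787] = 1.565099; exercise = 0.000000; V(1,0) = max -> 1.565099
  V(1,1) = exp(-r*dt) * [p*0.249787 + (1-p)*0.000000] = 0.139541; exercise = 0.000000; V(1,1) = max -> 0.139541
  V(0,0) = exp(-r*dt) * [p*1.565099 + (1-p)*0.139541] = 0.934817; exercise = 0.000000; V(0,0) = max -> 0.934817

Answer: Price = V(0,0) = 0.9348


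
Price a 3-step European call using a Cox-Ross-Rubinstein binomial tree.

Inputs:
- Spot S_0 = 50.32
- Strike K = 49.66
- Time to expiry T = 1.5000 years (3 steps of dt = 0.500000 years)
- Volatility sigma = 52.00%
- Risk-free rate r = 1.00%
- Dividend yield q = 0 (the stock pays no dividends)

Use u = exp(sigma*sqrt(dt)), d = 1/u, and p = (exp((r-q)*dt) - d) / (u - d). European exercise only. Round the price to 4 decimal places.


Answer: Price = V(0,0) = 14.0911

Derivation:
dt = T/N = 0.500000
u = exp(sigma*sqrt(dt)) = 1.444402; d = 1/u = 0.692328
p = (exp((r-q)*dt) - d) / (u - d) = 0.415763
Discount per step: exp(-r*dt) = 0.995012
Stock lattice S(k, i) with i counting down-moves:
  k=0: S(0,0) = 50.3200
  k=1: S(1,0) = 72.6823; S(1,1) = 34.8379
  k=2: S(2,0) = 104.9825; S(2,1) = 50.3200; S(2,2) = 24.1193
  k=3: S(3,0) = 151.6370; S(3,1) = 72.6823; S(3,2) = 34.8379; S(3,3) = 16.6985
Terminal payoffs V(N, i) = max(S_T - K, 0):
  V(3,0) = 101.976952; V(3,1) = 23.022318; V(3,2) = 0.000000; V(3,3) = 0.000000
Backward induction: V(k, i) = exp(-r*dt) * [p * V(k+1, i) + (1-p) * V(k+1, i+1)].
  V(2,0) = exp(-r*dt) * [p*101.976952 + (1-p)*23.022318] = 55.570180
  V(2,1) = exp(-r*dt) * [p*23.022318 + (1-p)*0.000000] = 9.524086
  V(2,2) = exp(-r*dt) * [p*0.000000 + (1-p)*0.000000] = 0.000000
  V(1,0) = exp(-r*dt) * [p*55.570180 + (1-p)*9.524086] = 28.525360
  V(1,1) = exp(-r*dt) * [p*9.524086 + (1-p)*0.000000] = 3.940012
  V(0,0) = exp(-r*dt) * [p*28.525360 + (1-p)*3.940012] = 14.091056


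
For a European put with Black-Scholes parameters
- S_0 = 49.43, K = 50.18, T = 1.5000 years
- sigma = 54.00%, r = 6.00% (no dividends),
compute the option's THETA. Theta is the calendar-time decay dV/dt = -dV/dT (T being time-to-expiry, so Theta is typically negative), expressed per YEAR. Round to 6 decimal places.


Answer: Theta = -2.326656

Derivation:
d1 = 0.4439941878; d2 = -0.2173680428
phi(d1) = 0.3614961265; exp(-qT) = 1.0000000000; exp(-rT) = 0.9139311853
Theta = -S*exp(-qT)*phi(d1)*sigma/(2*sqrt(T)) + r*K*exp(-rT)*N(-d2) - q*S*exp(-qT)*N(-d1)
N(-d1) = 0.3285233930; N(-d2) = 0.5860392330; sqrt(T) = 1.2247448714
Term 1 = -49.4300 * 1.0000000000 * 0.3614961265 * 0.5400 / (2 * 1.2247448714) = -3.9392395645
Term 2 = 0.0600 * 50.1800 * 0.9139311853 * 0.5860392330 = 1.6125830675
Term 3 = 0 (no dividend yield, q = 0)
Theta = -3.9392395645 + (1.6125830675) + (0.0000000000) = -2.326656


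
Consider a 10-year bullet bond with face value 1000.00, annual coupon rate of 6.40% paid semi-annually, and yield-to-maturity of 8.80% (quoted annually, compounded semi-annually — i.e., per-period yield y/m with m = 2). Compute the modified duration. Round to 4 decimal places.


Coupon per period c = face * coupon_rate / m = 32.000000
Periods per year m = 2; per-period yield y/m = 0.044000
Number of cashflows N = 20
Cashflows (t years, CF_t, discount factor 1/(1+y/m)^(m*t), PV):
  t = 0.5000: CF_t = 32.000000, DF = 0.957854, PV = 30.651341
  t = 1.0000: CF_t = 32.000000, DF = 0.917485, PV = 29.359522
  t = 1.5000: CF_t = 32.000000, DF = 0.878817, PV = 28.122148
  t = 2.0000: CF_t = 32.000000, DF = 0.841779, PV = 26.936923
  t = 2.5000: CF_t = 32.000000, DF = 0.806302, PV = 25.801650
  t = 3.0000: CF_t = 32.000000, DF = 0.772320, PV = 24.714224
  t = 3.5000: CF_t = 32.000000, DF = 0.739770, PV = 23.672629
  t = 4.0000: CF_t = 32.000000, DF = 0.708592, PV = 22.674932
  t = 4.5000: CF_t = 32.000000, DF = 0.678728, PV = 21.719283
  t = 5.0000: CF_t = 32.000000, DF = 0.650122, PV = 20.803911
  t = 5.5000: CF_t = 32.000000, DF = 0.622722, PV = 19.927118
  t = 6.0000: CF_t = 32.000000, DF = 0.596477, PV = 19.087278
  t = 6.5000: CF_t = 32.000000, DF = 0.571339, PV = 18.282833
  t = 7.0000: CF_t = 32.000000, DF = 0.547259, PV = 17.512292
  t = 7.5000: CF_t = 32.000000, DF = 0.524195, PV = 16.774226
  t = 8.0000: CF_t = 32.000000, DF = 0.502102, PV = 16.067267
  t = 8.5000: CF_t = 32.000000, DF = 0.480941, PV = 15.390102
  t = 9.0000: CF_t = 32.000000, DF = 0.460671, PV = 14.741477
  t = 9.5000: CF_t = 32.000000, DF = 0.441256, PV = 14.120189
  t = 10.0000: CF_t = 1032.000000, DF = 0.422659, PV = 436.183993
Price P = sum_t PV_t = 842.543339
First compute Macaulay numerator sum_t t * PV_t:
  t * PV_t at t = 0.5000: 15.325670
  t * PV_t at t = 1.0000: 29.359522
  t * PV_t at t = 1.5000: 42.183221
  t * PV_t at t = 2.0000: 53.873846
  t * PV_t at t = 2.5000: 64.504126
  t * PV_t at t = 3.0000: 74.142673
  t * PV_t at t = 3.5000: 82.854201
  t * PV_t at t = 4.0000: 90.699727
  t * PV_t at t = 4.5000: 97.736775
  t * PV_t at t = 5.0000: 104.019556
  t * PV_t at t = 5.5000: 109.599149
  t * PV_t at t = 6.0000: 114.523667
  t * PV_t at t = 6.5000: 118.838415
  t * PV_t at t = 7.0000: 122.586046
  t * PV_t at t = 7.5000: 125.806697
  t * PV_t at t = 8.0000: 128.538133
  t * PV_t at t = 8.5000: 130.815868
  t * PV_t at t = 9.0000: 132.673294
  t * PV_t at t = 9.5000: 134.141794
  t * PV_t at t = 10.0000: 4361.839931
Macaulay duration D = 6134.062311 / 842.543339 = 7.280412
Modified duration = D / (1 + y/m) = 7.280412 / (1 + 0.044000) = 6.973574

Answer: Modified duration = 6.9736


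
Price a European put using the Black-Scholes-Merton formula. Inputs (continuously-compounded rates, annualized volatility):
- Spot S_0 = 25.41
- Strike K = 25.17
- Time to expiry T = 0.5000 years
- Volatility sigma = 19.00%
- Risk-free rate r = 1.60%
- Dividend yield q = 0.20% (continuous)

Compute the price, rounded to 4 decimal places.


d1 = (ln(S/K) + (r - q + 0.5*sigma^2) * T) / (sigma * sqrt(T)) = 0.18991391
d2 = d1 - sigma * sqrt(T) = 0.05556362
exp(-rT) = 0.99203191; exp(-qT) = 0.99900050
P = K * exp(-rT) * N(-d2) - S_0 * exp(-qT) * N(-d1)
N(-d1) = 0.42468830; N(-d2) = 0.47784472
P = 25.1700 * 0.99203191 * 0.47784472 - 25.4100 * 0.99900050 * 0.42468830 = 1.1510

Answer: Price = 1.1510


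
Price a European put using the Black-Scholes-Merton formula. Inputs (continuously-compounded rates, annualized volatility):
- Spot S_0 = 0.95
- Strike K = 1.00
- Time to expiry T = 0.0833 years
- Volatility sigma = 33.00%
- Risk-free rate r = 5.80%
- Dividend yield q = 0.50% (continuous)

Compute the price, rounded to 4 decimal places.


Answer: Price = 0.0641

Derivation:
d1 = (ln(S/K) + (r - q + 0.5*sigma^2) * T) / (sigma * sqrt(T)) = -0.44457210
d2 = d1 - sigma * sqrt(T) = -0.53981584
exp(-rT) = 0.99518025; exp(-qT) = 0.99958359
P = K * exp(-rT) * N(-d2) - S_0 * exp(-qT) * N(-d1)
N(-d1) = 0.67168549; N(-d2) = 0.70533798
P = 1.0000 * 0.99518025 * 0.70533798 - 0.9500 * 0.99958359 * 0.67168549 = 0.0641


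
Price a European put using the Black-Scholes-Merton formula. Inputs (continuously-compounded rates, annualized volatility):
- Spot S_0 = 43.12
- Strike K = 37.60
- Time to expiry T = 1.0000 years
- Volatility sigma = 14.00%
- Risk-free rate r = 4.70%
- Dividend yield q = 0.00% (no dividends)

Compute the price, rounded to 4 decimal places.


Answer: Price = 0.2428

Derivation:
d1 = (ln(S/K) + (r - q + 0.5*sigma^2) * T) / (sigma * sqrt(T)) = 1.38416340
d2 = d1 - sigma * sqrt(T) = 1.24416340
exp(-rT) = 0.95408740; exp(-qT) = 1.00000000
P = K * exp(-rT) * N(-d2) - S_0 * exp(-qT) * N(-d1)
N(-d1) = 0.08315421; N(-d2) = 0.10671972
P = 37.6000 * 0.95408740 * 0.10671972 - 43.1200 * 1.00000000 * 0.08315421 = 0.2428


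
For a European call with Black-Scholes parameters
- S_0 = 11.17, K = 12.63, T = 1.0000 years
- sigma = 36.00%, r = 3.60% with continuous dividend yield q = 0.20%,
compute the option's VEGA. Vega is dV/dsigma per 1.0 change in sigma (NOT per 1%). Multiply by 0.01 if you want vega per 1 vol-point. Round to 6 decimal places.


d1 = -0.0667870091; d2 = -0.4267870091
phi(d1) = 0.3980535299; exp(-qT) = 0.9980019987; exp(-rT) = 0.9646402935
Vega = S * exp(-qT) * phi(d1) * sqrt(T) = 11.1700 * 0.9980019987 * 0.3980535299 * 1.0000000000 = 4.437374

Answer: Vega = 4.437374


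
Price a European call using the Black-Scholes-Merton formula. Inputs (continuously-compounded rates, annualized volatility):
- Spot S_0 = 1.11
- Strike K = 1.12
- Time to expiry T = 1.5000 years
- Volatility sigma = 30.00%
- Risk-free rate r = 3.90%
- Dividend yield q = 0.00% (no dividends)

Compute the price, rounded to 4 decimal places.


Answer: Price = 0.1861

Derivation:
d1 = (ln(S/K) + (r - q + 0.5*sigma^2) * T) / (sigma * sqrt(T)) = 0.31851894
d2 = d1 - sigma * sqrt(T) = -0.04890453
exp(-rT) = 0.94317824; exp(-qT) = 1.00000000
C = S_0 * exp(-qT) * N(d1) - K * exp(-rT) * N(d2)
N(d1) = 0.62495433; N(d2) = 0.48049769
C = 1.1100 * 1.00000000 * 0.62495433 - 1.1200 * 0.94317824 * 0.48049769 = 0.1861


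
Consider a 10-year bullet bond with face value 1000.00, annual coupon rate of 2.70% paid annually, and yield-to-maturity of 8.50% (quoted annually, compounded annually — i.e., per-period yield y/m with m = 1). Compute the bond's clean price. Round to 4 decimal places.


Answer: Price = 619.4418

Derivation:
Coupon per period c = face * coupon_rate / m = 27.000000
Periods per year m = 1; per-period yield y/m = 0.085000
Number of cashflows N = 10
Cashflows (t years, CF_t, discount factor 1/(1+y/m)^(m*t), PV):
  t = 1.0000: CF_t = 27.000000, DF = 0.921659, PV = 24.884793
  t = 2.0000: CF_t = 27.000000, DF = 0.849455, PV = 22.935293
  t = 3.0000: CF_t = 27.000000, DF = 0.782908, PV = 21.138519
  t = 4.0000: CF_t = 27.000000, DF = 0.721574, PV = 19.482506
  t = 5.0000: CF_t = 27.000000, DF = 0.665045, PV = 17.956226
  t = 6.0000: CF_t = 27.000000, DF = 0.612945, PV = 16.549517
  t = 7.0000: CF_t = 27.000000, DF = 0.564926, PV = 15.253011
  t = 8.0000: CF_t = 27.000000, DF = 0.520669, PV = 14.058075
  t = 9.0000: CF_t = 27.000000, DF = 0.479880, PV = 12.956751
  t = 10.0000: CF_t = 1027.000000, DF = 0.442285, PV = 454.227121
Price P = sum_t PV_t = 619.441813


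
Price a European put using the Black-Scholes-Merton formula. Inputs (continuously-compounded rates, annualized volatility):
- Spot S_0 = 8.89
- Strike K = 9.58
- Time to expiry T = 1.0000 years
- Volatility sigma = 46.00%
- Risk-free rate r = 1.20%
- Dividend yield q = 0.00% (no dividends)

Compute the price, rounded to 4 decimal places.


Answer: Price = 1.9726

Derivation:
d1 = (ln(S/K) + (r - q + 0.5*sigma^2) * T) / (sigma * sqrt(T)) = 0.09358578
d2 = d1 - sigma * sqrt(T) = -0.36641422
exp(-rT) = 0.98807171; exp(-qT) = 1.00000000
P = K * exp(-rT) * N(-d2) - S_0 * exp(-qT) * N(-d1)
N(-d1) = 0.46271910; N(-d2) = 0.64297200
P = 9.5800 * 0.98807171 * 0.64297200 - 8.8900 * 1.00000000 * 0.46271910 = 1.9726


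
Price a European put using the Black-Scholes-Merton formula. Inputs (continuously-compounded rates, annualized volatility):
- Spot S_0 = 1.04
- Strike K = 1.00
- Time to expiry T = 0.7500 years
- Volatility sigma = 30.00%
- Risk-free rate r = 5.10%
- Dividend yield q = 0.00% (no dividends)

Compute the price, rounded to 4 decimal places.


Answer: Price = 0.0693

Derivation:
d1 = (ln(S/K) + (r - q + 0.5*sigma^2) * T) / (sigma * sqrt(T)) = 0.42808872
d2 = d1 - sigma * sqrt(T) = 0.16828110
exp(-rT) = 0.96247229; exp(-qT) = 1.00000000
P = K * exp(-rT) * N(-d2) - S_0 * exp(-qT) * N(-d1)
N(-d1) = 0.33429326; N(-d2) = 0.43318107
P = 1.0000 * 0.96247229 * 0.43318107 - 1.0400 * 1.00000000 * 0.33429326 = 0.0693


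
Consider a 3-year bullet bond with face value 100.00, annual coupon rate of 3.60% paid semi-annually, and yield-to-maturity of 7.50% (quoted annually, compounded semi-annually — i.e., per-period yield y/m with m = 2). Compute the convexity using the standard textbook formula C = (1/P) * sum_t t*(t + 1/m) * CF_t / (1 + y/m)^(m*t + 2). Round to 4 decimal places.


Answer: Convexity = 9.1589

Derivation:
Coupon per period c = face * coupon_rate / m = 1.800000
Periods per year m = 2; per-period yield y/m = 0.037500
Number of cashflows N = 6
Cashflows (t years, CF_t, discount factor 1/(1+y/m)^(m*t), PV):
  t = 0.5000: CF_t = 1.800000, DF = 0.963855, PV = 1.734940
  t = 1.0000: CF_t = 1.800000, DF = 0.929017, PV = 1.672231
  t = 1.5000: CF_t = 1.800000, DF = 0.895438, PV = 1.611789
  t = 2.0000: CF_t = 1.800000, DF = 0.863073, PV = 1.553532
  t = 2.5000: CF_t = 1.800000, DF = 0.831878, PV = 1.497380
  t = 3.0000: CF_t = 101.800000, DF = 0.801810, PV = 81.624239
Price P = sum_t PV_t = 89.694110
Convexity numerator sum_t t*(t + 1/m) * CF_t / (1+y/m)^(m*t + 2):
  t = 0.5000: term = 0.805895
  t = 1.0000: term = 2.330297
  t = 1.5000: term = 4.492139
  t = 2.0000: term = 7.216288
  t = 2.5000: term = 10.433188
  t = 3.0000: term = 796.218445
Convexity = (1/P) * sum = 821.496252 / 89.694110 = 9.158865


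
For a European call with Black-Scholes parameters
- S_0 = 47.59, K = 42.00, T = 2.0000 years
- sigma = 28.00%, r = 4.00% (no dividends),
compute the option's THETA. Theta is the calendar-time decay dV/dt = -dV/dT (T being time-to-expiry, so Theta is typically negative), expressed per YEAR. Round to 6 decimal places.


Answer: Theta = -2.424788

Derivation:
d1 = 0.7155744780; d2 = 0.3195946805
phi(d1) = 0.3088307305; exp(-qT) = 1.0000000000; exp(-rT) = 0.9231163464
Theta = -S*exp(-qT)*phi(d1)*sigma/(2*sqrt(T)) - r*K*exp(-rT)*N(d2) + q*S*exp(-qT)*N(d1)
N(d1) = 0.7628729313; N(d2) = 0.6253621963; sqrt(T) = 1.4142135624
Term 1 = -47.5900 * 1.0000000000 * 0.3088307305 * 0.2800 / (2 * 1.4142135624) = -1.4549539615
Term 2 = -0.0400 * 42.0000 * 0.9231163464 * 0.6253621963 = -0.9698338706
Term 3 = 0 (no dividend yield, q = 0)
Theta = -1.4549539615 + (-0.9698338706) + (0.0000000000) = -2.424788


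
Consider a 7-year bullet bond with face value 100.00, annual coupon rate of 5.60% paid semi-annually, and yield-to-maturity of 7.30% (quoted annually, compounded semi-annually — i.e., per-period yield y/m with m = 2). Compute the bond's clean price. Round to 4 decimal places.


Answer: Price = 90.8103

Derivation:
Coupon per period c = face * coupon_rate / m = 2.800000
Periods per year m = 2; per-period yield y/m = 0.036500
Number of cashflows N = 14
Cashflows (t years, CF_t, discount factor 1/(1+y/m)^(m*t), PV):
  t = 0.5000: CF_t = 2.800000, DF = 0.964785, PV = 2.701399
  t = 1.0000: CF_t = 2.800000, DF = 0.930811, PV = 2.606270
  t = 1.5000: CF_t = 2.800000, DF = 0.898033, PV = 2.514491
  t = 2.0000: CF_t = 2.800000, DF = 0.866409, PV = 2.425944
  t = 2.5000: CF_t = 2.800000, DF = 0.835898, PV = 2.340515
  t = 3.0000: CF_t = 2.800000, DF = 0.806462, PV = 2.258095
  t = 3.5000: CF_t = 2.800000, DF = 0.778063, PV = 2.178577
  t = 4.0000: CF_t = 2.800000, DF = 0.750664, PV = 2.101859
  t = 4.5000: CF_t = 2.800000, DF = 0.724230, PV = 2.027843
  t = 5.0000: CF_t = 2.800000, DF = 0.698726, PV = 1.956433
  t = 5.5000: CF_t = 2.800000, DF = 0.674121, PV = 1.887538
  t = 6.0000: CF_t = 2.800000, DF = 0.650382, PV = 1.821069
  t = 6.5000: CF_t = 2.800000, DF = 0.627479, PV = 1.756940
  t = 7.0000: CF_t = 102.800000, DF = 0.605382, PV = 62.233299
Price P = sum_t PV_t = 90.810272


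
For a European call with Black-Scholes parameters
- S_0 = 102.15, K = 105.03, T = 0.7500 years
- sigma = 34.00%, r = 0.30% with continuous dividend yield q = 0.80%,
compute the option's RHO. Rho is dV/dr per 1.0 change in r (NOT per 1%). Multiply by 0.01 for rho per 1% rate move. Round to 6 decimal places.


d1 = 0.0400623271; d2 = -0.2543863102
phi(d1) = 0.3986222596; exp(-qT) = 0.9940179641; exp(-rT) = 0.9977525294
N(d2) = 0.3995985630
Rho = K*T*exp(-rT)*N(d2) = 105.0300 * 0.7500 * 0.9977525294 * 0.3995985630 = 31.406633

Answer: Rho = 31.406633


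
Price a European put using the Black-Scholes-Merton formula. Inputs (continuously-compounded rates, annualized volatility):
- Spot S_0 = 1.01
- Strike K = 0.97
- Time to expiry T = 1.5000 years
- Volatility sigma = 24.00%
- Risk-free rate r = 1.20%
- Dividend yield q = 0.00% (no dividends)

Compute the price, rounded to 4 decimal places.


d1 = (ln(S/K) + (r - q + 0.5*sigma^2) * T) / (sigma * sqrt(T)) = 0.34568267
d2 = d1 - sigma * sqrt(T) = 0.05174390
exp(-rT) = 0.98216103; exp(-qT) = 1.00000000
P = K * exp(-rT) * N(-d2) - S_0 * exp(-qT) * N(-d1)
N(-d1) = 0.36479061; N(-d2) = 0.47936638
P = 0.9700 * 0.98216103 * 0.47936638 - 1.0100 * 1.00000000 * 0.36479061 = 0.0883

Answer: Price = 0.0883


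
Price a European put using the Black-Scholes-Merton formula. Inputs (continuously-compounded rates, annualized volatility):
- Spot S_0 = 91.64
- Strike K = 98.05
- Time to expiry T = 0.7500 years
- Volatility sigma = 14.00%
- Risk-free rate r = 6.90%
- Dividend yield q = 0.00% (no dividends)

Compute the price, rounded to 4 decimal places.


d1 = (ln(S/K) + (r - q + 0.5*sigma^2) * T) / (sigma * sqrt(T)) = -0.07018678
d2 = d1 - sigma * sqrt(T) = -0.19143034
exp(-rT) = 0.94956623; exp(-qT) = 1.00000000
P = K * exp(-rT) * N(-d2) - S_0 * exp(-qT) * N(-d1)
N(-d1) = 0.52797750; N(-d2) = 0.57590577
P = 98.0500 * 0.94956623 * 0.57590577 - 91.6400 * 1.00000000 * 0.52797750 = 5.2358

Answer: Price = 5.2358


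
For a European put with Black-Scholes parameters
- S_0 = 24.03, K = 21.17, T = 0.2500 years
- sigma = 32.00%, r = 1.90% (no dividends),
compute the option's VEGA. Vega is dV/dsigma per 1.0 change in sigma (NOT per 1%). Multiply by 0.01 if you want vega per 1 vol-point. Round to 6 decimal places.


Answer: Vega = 3.192195

Derivation:
d1 = 0.9016747788; d2 = 0.7416747788
phi(d1) = 0.2656841089; exp(-qT) = 1.0000000000; exp(-rT) = 0.9952612634
Vega = S * exp(-qT) * phi(d1) * sqrt(T) = 24.0300 * 1.0000000000 * 0.2656841089 * 0.5000000000 = 3.192195


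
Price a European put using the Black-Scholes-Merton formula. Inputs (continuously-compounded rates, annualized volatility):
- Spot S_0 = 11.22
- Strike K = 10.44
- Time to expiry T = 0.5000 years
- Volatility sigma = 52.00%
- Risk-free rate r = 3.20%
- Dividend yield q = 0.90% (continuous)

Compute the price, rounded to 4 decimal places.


d1 = (ln(S/K) + (r - q + 0.5*sigma^2) * T) / (sigma * sqrt(T)) = 0.41108283
d2 = d1 - sigma * sqrt(T) = 0.04338730
exp(-rT) = 0.98412732; exp(-qT) = 0.99551011
P = K * exp(-rT) * N(-d2) - S_0 * exp(-qT) * N(-d1)
N(-d1) = 0.34050590; N(-d2) = 0.48269640
P = 10.4400 * 0.98412732 * 0.48269640 - 11.2200 * 0.99551011 * 0.34050590 = 1.1560

Answer: Price = 1.1560


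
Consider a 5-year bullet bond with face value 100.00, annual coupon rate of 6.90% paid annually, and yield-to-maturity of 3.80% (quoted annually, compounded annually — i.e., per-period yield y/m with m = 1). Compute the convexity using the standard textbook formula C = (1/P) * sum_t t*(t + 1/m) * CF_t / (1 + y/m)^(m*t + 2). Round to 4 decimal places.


Answer: Convexity = 23.6846

Derivation:
Coupon per period c = face * coupon_rate / m = 6.900000
Periods per year m = 1; per-period yield y/m = 0.038000
Number of cashflows N = 5
Cashflows (t years, CF_t, discount factor 1/(1+y/m)^(m*t), PV):
  t = 1.0000: CF_t = 6.900000, DF = 0.963391, PV = 6.647399
  t = 2.0000: CF_t = 6.900000, DF = 0.928122, PV = 6.404045
  t = 3.0000: CF_t = 6.900000, DF = 0.894145, PV = 6.169600
  t = 4.0000: CF_t = 6.900000, DF = 0.861411, PV = 5.943738
  t = 5.0000: CF_t = 106.900000, DF = 0.829876, PV = 88.713750
Price P = sum_t PV_t = 113.878533
Convexity numerator sum_t t*(t + 1/m) * CF_t / (1+y/m)^(m*t + 2):
  t = 1.0000: term = 12.339201
  t = 2.0000: term = 35.662430
  t = 3.0000: term = 68.713737
  t = 4.0000: term = 110.330342
  t = 5.0000: term = 2470.116777
Convexity = (1/P) * sum = 2697.162486 / 113.878533 = 23.684556
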